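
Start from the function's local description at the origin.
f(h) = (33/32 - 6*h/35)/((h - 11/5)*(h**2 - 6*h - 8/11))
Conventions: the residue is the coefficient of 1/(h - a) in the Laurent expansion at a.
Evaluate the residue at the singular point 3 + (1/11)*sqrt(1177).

The factor h**2 - 6*h - 8/11 splits as (h - a)(h - a') with a = 3 + (1/11)*sqrt(1177), a' = 3 - (1/11)*sqrt(1177). At the order-1 pole a set g(h) = (h - a)*f(h) = [(33/32 - 6*h/35)/(h - 11/5)] / (h - a').
Simple pole: residue = g(a) at a = 3 + (1/11)*sqrt(1177), which is 13431/373184 - (10683/9982672)*sqrt(1177).

The residue is 13431/373184 - (10683/9982672)*sqrt(1177).


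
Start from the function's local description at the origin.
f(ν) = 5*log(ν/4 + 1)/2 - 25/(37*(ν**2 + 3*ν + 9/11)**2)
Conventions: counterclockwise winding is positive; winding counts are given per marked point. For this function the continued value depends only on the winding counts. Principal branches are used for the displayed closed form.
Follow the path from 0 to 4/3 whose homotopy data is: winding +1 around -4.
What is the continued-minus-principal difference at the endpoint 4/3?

The rational part is single-valued and drops out of the difference; each branch term changes only by its own monodromy.
(5/2)*log(1 - ν/(-4)): each positive loop around -4 adds 2*pi*i to the log, so winding +1 contributes (5/2)*(1)*2*pi*i = (5)*pi*i.
Summing the contributions at ν = 4/3 gives (5)*pi*i.

Continued minus principal equals (5)*pi*i.


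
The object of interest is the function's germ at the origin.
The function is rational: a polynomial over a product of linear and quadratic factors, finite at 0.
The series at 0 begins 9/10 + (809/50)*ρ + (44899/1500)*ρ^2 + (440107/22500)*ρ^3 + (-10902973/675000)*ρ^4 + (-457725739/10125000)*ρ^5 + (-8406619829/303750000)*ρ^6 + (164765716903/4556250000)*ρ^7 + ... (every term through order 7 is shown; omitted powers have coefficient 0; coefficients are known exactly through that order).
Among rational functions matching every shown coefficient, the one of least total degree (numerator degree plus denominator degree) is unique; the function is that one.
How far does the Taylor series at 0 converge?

No rational of total degree below 5 reproduces all 8 coefficients; solving the [2/3] Pade equations on them gives f(ρ) = (-9*ρ**2/5 - 29*ρ/2 - 9/10)/((ρ - 3/2)*(ρ**2 - 4*ρ/5 + 2/3)), whose expansion matches every shown term.
Denominator factor (ρ - 3/2): pole of order 1 at 3/2, modulus 3/2.
Denominator factor (ρ**2 - 4*ρ/5 + 2/3): discriminant -152/75, complex-conjugate roots (2/5) + ((1/15)*sqrt(114))*i and (2/5) - ((1/15)*sqrt(114))*i; poles of order 1, moduli (1/3)*sqrt(6) and (1/3)*sqrt(6).
The radius of convergence is the smallest modulus among the singular points: (1/3)*sqrt(6).

The radius of convergence is (1/3)*sqrt(6).


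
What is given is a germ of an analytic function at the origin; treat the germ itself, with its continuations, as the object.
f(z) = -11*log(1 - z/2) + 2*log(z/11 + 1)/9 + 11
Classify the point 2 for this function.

The point is a logarithmic branch point.

The term (-11)*log(1 - z/(2)) has argument 1 - 2/(2) = 0 at 2: a logarithmic (infinitely-sheeted) branch point; the remaining terms are analytic or single-valued there.


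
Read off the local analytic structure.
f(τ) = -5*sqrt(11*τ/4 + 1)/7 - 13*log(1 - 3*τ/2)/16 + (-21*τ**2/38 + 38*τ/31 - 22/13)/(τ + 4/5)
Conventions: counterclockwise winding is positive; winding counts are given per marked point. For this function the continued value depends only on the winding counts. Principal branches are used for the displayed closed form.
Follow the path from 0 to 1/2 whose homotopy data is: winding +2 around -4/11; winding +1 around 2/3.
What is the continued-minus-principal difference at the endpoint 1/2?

The rational part is single-valued and drops out of the difference; each branch term changes only by its own monodromy.
(-5/7)*sqrt(1 - τ/(-4/11)): winding +2 is even, the square root returns to the same sheet, contribution 0.
(-13/16)*log(1 - τ/(2/3)): each positive loop around 2/3 adds 2*pi*i to the log, so winding +1 contributes (-13/16)*(1)*2*pi*i = -(13/8)*pi*i.
Summing the contributions at τ = 1/2 gives -(13/8)*pi*i.

Continued minus principal equals -(13/8)*pi*i.


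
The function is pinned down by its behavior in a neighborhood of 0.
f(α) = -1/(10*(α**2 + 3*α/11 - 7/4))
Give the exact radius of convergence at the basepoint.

The radius of convergence is -3/22 + (1/11)*sqrt(214).

Denominator factor (α**2 + 3*α/11 - 7/4): discriminant 856/121, real irrational roots -3/22 + (1/11)*sqrt(214) and -3/22 - (1/11)*sqrt(214); poles of order 1, moduli -3/22 + (1/11)*sqrt(214) and 3/22 + (1/11)*sqrt(214).
The radius of convergence is the smallest modulus among the singular points: -3/22 + (1/11)*sqrt(214).


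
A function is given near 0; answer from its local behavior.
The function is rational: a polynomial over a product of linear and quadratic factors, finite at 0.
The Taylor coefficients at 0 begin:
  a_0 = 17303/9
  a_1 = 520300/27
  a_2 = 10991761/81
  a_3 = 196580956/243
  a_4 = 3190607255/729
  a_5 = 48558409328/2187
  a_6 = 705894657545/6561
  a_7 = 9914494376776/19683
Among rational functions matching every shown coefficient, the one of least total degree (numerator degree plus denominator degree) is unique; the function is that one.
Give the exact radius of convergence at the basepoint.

The radius of convergence is 3/11.

No rational of total degree below 6 reproduces all 8 coefficients; solving the [2/4] Pade equations on them gives f(τ) = (37*τ**2/3 - 10*τ/11 - 39)/((τ - 3/11)**3*(τ + 1)), whose expansion matches every shown term.
Denominator factor (τ + 1): pole of order 1 at -1, modulus 1.
Denominator factor (τ - 3/11)^3: pole of order 3 at 3/11, modulus 3/11.
The radius of convergence is the smallest modulus among the singular points: 3/11.


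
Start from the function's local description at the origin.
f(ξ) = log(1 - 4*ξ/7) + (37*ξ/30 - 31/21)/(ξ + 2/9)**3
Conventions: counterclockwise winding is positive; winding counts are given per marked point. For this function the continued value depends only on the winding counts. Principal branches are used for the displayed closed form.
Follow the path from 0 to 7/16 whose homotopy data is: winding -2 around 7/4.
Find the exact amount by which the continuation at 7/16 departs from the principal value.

The rational part is single-valued and drops out of the difference; each branch term changes only by its own monodromy.
(1)*log(1 - ξ/(7/4)): each positive loop around 7/4 adds 2*pi*i to the log, so winding -2 contributes (1)*(-2)*2*pi*i = -(4)*pi*i.
Summing the contributions at ξ = 7/16 gives -(4)*pi*i.

Continued minus principal equals -(4)*pi*i.


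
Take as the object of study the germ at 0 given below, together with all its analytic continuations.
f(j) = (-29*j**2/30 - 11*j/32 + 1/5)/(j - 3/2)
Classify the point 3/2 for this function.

The denominator factor j - 3/2 vanishes at 3/2 and appears to the power 1; the numerator there equals -797/320, nonzero, and no other factor vanishes.
Hence a pole whose order is the multiplicity, 1.

The point is a pole of order 1.


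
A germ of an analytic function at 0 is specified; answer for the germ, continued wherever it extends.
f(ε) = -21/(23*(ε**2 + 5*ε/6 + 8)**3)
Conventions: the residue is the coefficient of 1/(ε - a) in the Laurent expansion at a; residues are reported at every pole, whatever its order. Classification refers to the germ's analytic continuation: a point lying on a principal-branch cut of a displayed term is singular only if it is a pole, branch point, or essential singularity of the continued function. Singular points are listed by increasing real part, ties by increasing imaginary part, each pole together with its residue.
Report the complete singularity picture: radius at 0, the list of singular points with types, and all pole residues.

Radius of convergence at 0: (2)*sqrt(2).
At (-5/12) - ((7/12)*sqrt(23))*i: a pole of order 3; residue -((139968/671898241)*sqrt(23))*i.
At (-5/12) + ((7/12)*sqrt(23))*i: a pole of order 3; residue ((139968/671898241)*sqrt(23))*i.

Denominator factor (ε**2 + 5*ε/6 + 8)^3: discriminant -1127/36, complex-conjugate roots (-5/12) + ((7/12)*sqrt(23))*i and (-5/12) - ((7/12)*sqrt(23))*i; poles of order 3, moduli (2)*sqrt(2) and (2)*sqrt(2).
The radius of convergence is the smallest modulus among the singular points: (2)*sqrt(2).
The factor ε**2 + 5*ε/6 + 8 splits as (ε - a)(ε - a') with a = (-5/12) - ((7/12)*sqrt(23))*i, a' = (-5/12) + ((7/12)*sqrt(23))*i. At the order-3 pole a set g(ε) = (ε - a)^3*f(ε) = [-21/23] / (ε - a')^3.
Order-3 pole: residue = g''(a)/2; g''((-5/12) - ((7/12)*sqrt(23))*i) = -((279936/671898241)*sqrt(23))*i, so the residue is -((139968/671898241)*sqrt(23))*i.
The factor ε**2 + 5*ε/6 + 8 splits as (ε - a)(ε - a') with a = (-5/12) + ((7/12)*sqrt(23))*i, a' = (-5/12) - ((7/12)*sqrt(23))*i. At the order-3 pole a set g(ε) = (ε - a)^3*f(ε) = [-21/23] / (ε - a')^3.
Order-3 pole: residue = g''(a)/2; g''((-5/12) + ((7/12)*sqrt(23))*i) = ((279936/671898241)*sqrt(23))*i, so the residue is ((139968/671898241)*sqrt(23))*i.
List the singular points by increasing real part (a conjugate pair: the negative imaginary part first).


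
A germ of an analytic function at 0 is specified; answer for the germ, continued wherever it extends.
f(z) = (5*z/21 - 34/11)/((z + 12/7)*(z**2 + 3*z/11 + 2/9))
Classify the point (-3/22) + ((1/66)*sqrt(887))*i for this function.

The point is a pole of order 1.

The denominator factor z**2 + 3*z/11 + 2/9 vanishes at (-3/22) + ((1/66)*sqrt(887))*i and appears to the power 1; the numerator there equals (-481/154) + ((5/1386)*sqrt(887))*i, nonzero, and no other factor vanishes.
Hence a pole whose order is the multiplicity, 1.


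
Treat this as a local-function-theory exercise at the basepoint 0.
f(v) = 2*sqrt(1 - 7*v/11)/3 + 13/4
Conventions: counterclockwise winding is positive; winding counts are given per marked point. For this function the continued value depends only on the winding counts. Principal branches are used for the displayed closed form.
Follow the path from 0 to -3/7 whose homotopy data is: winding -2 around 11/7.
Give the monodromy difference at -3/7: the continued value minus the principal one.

Continued minus principal equals 0.

The rational part is single-valued and drops out of the difference; each branch term changes only by its own monodromy.
(2/3)*sqrt(1 - v/(11/7)): winding -2 is even, the square root returns to the same sheet, contribution 0.
Summing the contributions at v = -3/7 gives 0.


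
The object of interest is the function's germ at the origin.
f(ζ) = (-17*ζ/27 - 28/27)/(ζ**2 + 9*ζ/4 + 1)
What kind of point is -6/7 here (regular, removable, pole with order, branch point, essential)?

The point is a regular point.

Denominator factors: ζ**2 + 9*ζ/4 + 1 = -19/98 at ζ = -6/7 — none vanishes.
So the germ continues analytically to -6/7.


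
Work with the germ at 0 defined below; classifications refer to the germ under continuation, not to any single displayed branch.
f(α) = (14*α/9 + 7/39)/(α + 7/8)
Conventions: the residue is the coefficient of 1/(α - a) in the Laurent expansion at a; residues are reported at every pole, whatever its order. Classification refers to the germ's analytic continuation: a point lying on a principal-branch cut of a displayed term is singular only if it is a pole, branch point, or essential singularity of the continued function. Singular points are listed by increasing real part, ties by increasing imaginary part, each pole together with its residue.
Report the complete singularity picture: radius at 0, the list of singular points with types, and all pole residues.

Denominator factor (α + 7/8): pole of order 1 at -7/8, modulus 7/8.
The radius of convergence is the smallest modulus among the singular points: 7/8.
At the order-1 pole -7/8 set g(α) = (α - (-7/8))*f(α) = 14*α/9 + 7/39.
Simple pole: residue = g(a) at a = -7/8, which is -553/468.

Radius of convergence at 0: 7/8.
At -7/8: a pole of order 1; residue -553/468.


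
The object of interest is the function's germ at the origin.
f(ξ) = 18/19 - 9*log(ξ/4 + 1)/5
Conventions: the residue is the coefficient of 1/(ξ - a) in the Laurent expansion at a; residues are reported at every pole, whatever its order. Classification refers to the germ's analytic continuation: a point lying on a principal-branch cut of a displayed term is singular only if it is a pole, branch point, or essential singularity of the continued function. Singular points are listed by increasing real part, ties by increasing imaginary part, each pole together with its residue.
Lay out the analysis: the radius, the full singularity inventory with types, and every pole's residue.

Branch term (-9/5)*log(1 - ξ/(-4)): its argument vanishes at ξ = -4, a logarithmic branch point, modulus 4.
The radius of convergence is the smallest modulus among the singular points: 4.

Radius of convergence at 0: 4.
At -4: a logarithmic branch point.


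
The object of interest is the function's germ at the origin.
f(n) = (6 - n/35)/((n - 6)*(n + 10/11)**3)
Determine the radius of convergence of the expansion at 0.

The radius of convergence is 10/11.

Denominator factor (n - 6): pole of order 1 at 6, modulus 6.
Denominator factor (n + 10/11)^3: pole of order 3 at -10/11, modulus 10/11.
The radius of convergence is the smallest modulus among the singular points: 10/11.


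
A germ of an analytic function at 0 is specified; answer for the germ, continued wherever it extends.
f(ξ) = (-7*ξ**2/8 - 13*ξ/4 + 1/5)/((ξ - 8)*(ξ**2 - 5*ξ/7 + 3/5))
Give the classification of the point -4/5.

The point is a regular point.

Denominator factors: ξ**2 - 5*ξ/7 + 3/5 = 317/175 at ξ = -4/5; ξ - 8 = -44/5 at ξ = -4/5 — none vanishes.
So the germ continues analytically to -4/5.


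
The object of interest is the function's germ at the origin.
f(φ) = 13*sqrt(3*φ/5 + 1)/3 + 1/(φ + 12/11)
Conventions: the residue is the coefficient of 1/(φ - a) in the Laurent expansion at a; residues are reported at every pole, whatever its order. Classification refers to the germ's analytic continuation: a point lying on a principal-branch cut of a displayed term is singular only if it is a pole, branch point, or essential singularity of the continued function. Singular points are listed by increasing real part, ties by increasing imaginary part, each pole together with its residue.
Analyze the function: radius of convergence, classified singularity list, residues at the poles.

Denominator factor (φ + 12/11): pole of order 1 at -12/11, modulus 12/11.
Branch term (13/3)*sqrt(1 - φ/(-5/3)): its argument vanishes at φ = -5/3, a square-root branch point, modulus 5/3.
The radius of convergence is the smallest modulus among the singular points: 12/11.
The branch term is analytic at -12/11 and contributes nothing to the residue; only the rational part matters.
At the order-1 pole -12/11 set g(φ) = (φ - (-12/11))*(rational part) = 1.
Simple pole: residue = g(a) at a = -12/11, which is 1.
List the singular points by increasing real part (a conjugate pair: the negative imaginary part first).

Radius of convergence at 0: 12/11.
At -5/3: an algebraic (square-root) branch point.
At -12/11: a pole of order 1; residue 1.


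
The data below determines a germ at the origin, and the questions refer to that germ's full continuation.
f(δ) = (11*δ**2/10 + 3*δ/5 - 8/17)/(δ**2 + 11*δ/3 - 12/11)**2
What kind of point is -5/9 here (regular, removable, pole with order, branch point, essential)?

Denominator factors: δ**2 + 11*δ/3 - 12/11 = -2512/891 at δ = -5/9 — none vanishes.
So the germ continues analytically to -5/9.

The point is a regular point.


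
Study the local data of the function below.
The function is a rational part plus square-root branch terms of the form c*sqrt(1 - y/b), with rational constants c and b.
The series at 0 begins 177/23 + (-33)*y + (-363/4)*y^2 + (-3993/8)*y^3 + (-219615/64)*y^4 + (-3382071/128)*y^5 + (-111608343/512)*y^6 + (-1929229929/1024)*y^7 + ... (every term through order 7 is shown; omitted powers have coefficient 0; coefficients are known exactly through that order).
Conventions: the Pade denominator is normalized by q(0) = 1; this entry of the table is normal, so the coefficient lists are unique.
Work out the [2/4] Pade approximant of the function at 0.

Taylor coefficients needed (read off): a_0 = 177/23, a_1 = -33, a_2 = -363/4, a_3 = -3993/8, a_4 = -219615/64, a_5 = -3382071/128, a_6 = -111608343/512.
Write the denominator as Q(y) = 1 + q1*y + q2*y^2 + q3*y^3 + q4*y^4. Requiring Q*f - P = O(y^7) with deg P <= 2 kills the coefficients of y^3..y^6 in Q*f:
  y^3: a_3 + q1*a_2 + q2*a_1 + q3*a_0 = 0, i.e. -3993/8 + (-363/4)*q1 + (-33)*q2 + (177/23)*q3 = 0.
  y^4: a_4 + q1*a_3 + q2*a_2 + q3*a_1 + q4*a_0 = 0, i.e. -219615/64 + (-3993/8)*q1 + (-363/4)*q2 + (-33)*q3 + (177/23)*q4 = 0.
  y^5: a_5 + q1*a_4 + q2*a_3 + q3*a_2 + q4*a_1 = 0, i.e. -3382071/128 + (-219615/64)*q1 + (-3993/8)*q2 + (-363/4)*q3 + (-33)*q4 = 0.
  y^6: a_6 + q1*a_5 + q2*a_4 + q3*a_3 + q4*a_2 = 0, i.e. -111608343/512 + (-3382071/128)*q1 + (-219615/64)*q2 + (-3993/8)*q3 + (-363/4)*q4 = 0.
Solving this linear system: q1 = -1898875/170662, q2 = 13139753/682648, q3 = 11051293/682648, q4 = 112808905/5461184.
The numerator is Q*f truncated at degree 2: P0 = a_0 = 177/23; P1 = a_1 + q1*a_0 = -465633333/3925226; P2 = a_2 + q1*a_1 + q2*a_0 = 6665863743/15700904.

The Pade approximant has numerator coefficients [177/23, -465633333/3925226, 6665863743/15700904]; denominator coefficients [1, -1898875/170662, 13139753/682648, 11051293/682648, 112808905/5461184].


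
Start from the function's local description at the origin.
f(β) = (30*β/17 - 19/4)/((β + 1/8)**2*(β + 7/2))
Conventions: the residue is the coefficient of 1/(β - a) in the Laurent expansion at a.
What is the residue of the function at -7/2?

The residue is -11888/12393.

At the order-1 pole -7/2 set g(β) = (β - (-7/2))*f(β) = (30*β/17 - 19/4)/(β + 1/8)**2.
Simple pole: residue = g(a) at a = -7/2, which is -11888/12393.


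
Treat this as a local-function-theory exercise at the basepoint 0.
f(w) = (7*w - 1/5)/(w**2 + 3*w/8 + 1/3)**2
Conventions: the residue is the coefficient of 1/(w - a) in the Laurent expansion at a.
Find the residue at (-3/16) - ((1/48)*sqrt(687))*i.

The residue is -((23232/262205)*sqrt(687))*i.

The factor w**2 + 3*w/8 + 1/3 splits as (w - a)(w - a') with a = (-3/16) - ((1/48)*sqrt(687))*i, a' = (-3/16) + ((1/48)*sqrt(687))*i. At the order-2 pole a set g(w) = (w - a)^2*f(w) = [7*w - 1/5] / (w - a')^2.
Order-2 pole: residue = g'(a); g'((-3/16) - ((1/48)*sqrt(687))*i) = -((23232/262205)*sqrt(687))*i, so the residue is -((23232/262205)*sqrt(687))*i.


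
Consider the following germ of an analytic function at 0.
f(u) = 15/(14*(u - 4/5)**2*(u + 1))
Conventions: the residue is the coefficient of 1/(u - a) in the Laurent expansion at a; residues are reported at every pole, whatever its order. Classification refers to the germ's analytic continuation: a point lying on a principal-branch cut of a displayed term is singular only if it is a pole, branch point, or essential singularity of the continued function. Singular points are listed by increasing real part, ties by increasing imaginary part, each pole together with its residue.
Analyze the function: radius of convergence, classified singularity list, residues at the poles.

Denominator factor (u - 4/5)^2: pole of order 2 at 4/5, modulus 4/5.
Denominator factor (u + 1): pole of order 1 at -1, modulus 1.
The radius of convergence is the smallest modulus among the singular points: 4/5.
At the order-1 pole -1 set g(u) = (u - (-1))*f(u) = 15/(14*(u - 4/5)**2).
Simple pole: residue = g(a) at a = -1, which is 125/378.
At the order-2 pole 4/5 set g(u) = (u - (4/5))^2*f(u) = 15/(14*(u + 1)).
Order-2 pole: residue = g'(a); g'(4/5) = -125/378, so the residue is -125/378.
List the singular points by increasing real part (a conjugate pair: the negative imaginary part first).

Radius of convergence at 0: 4/5.
At -1: a pole of order 1; residue 125/378.
At 4/5: a pole of order 2; residue -125/378.


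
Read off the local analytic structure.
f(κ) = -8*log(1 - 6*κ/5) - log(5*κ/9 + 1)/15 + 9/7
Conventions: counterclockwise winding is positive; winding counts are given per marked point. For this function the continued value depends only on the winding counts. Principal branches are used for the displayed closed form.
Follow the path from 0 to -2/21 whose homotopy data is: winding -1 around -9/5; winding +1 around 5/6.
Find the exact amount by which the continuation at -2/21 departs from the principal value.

The rational part is single-valued and drops out of the difference; each branch term changes only by its own monodromy.
(-8)*log(1 - κ/(5/6)): each positive loop around 5/6 adds 2*pi*i to the log, so winding +1 contributes (-8)*(1)*2*pi*i = -(16)*pi*i.
(-1/15)*log(1 - κ/(-9/5)): each positive loop around -9/5 adds 2*pi*i to the log, so winding -1 contributes (-1/15)*(-1)*2*pi*i = (2/15)*pi*i.
Summing the contributions at κ = -2/21 gives -(238/15)*pi*i.

Continued minus principal equals -(238/15)*pi*i.


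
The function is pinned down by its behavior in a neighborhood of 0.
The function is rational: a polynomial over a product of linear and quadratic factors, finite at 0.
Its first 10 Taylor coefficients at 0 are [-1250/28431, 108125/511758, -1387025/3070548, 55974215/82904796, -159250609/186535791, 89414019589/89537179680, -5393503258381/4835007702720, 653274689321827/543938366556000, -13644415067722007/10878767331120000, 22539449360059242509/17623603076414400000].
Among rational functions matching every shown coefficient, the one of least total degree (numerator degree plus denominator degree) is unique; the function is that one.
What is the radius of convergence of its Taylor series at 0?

The radius of convergence is 6/5.

No rational of total degree below 8 reproduces all 10 coefficients; solving the [1/7] Pade equations on them gives f(ε) = (3*ε - 20/13)/((ε + 6/5)**3*(ε**2 + 4*ε/5 + 9/2)**2), whose expansion matches every shown term.
Denominator factor (ε + 6/5)^3: pole of order 3 at -6/5, modulus 6/5.
Denominator factor (ε**2 + 4*ε/5 + 9/2)^2: discriminant -434/25, complex-conjugate roots (-2/5) + ((1/10)*sqrt(434))*i and (-2/5) - ((1/10)*sqrt(434))*i; poles of order 2, moduli (3/2)*sqrt(2) and (3/2)*sqrt(2).
The radius of convergence is the smallest modulus among the singular points: 6/5.


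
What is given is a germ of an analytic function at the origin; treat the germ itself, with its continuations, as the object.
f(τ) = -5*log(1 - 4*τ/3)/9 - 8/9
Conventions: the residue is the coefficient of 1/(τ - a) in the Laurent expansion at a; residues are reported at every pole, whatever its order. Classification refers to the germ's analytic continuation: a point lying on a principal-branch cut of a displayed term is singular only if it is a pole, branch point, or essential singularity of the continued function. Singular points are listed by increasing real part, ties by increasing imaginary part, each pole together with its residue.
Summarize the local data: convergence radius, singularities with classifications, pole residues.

Radius of convergence at 0: 3/4.
At 3/4: a logarithmic branch point.

Branch term (-5/9)*log(1 - τ/(3/4)): its argument vanishes at τ = 3/4, a logarithmic branch point, modulus 3/4.
The radius of convergence is the smallest modulus among the singular points: 3/4.


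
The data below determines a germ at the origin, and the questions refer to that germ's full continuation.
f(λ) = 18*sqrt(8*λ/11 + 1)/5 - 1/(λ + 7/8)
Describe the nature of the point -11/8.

The term (18/5)*sqrt(1 - λ/(-11/8)) has argument 1 - -11/8/(-11/8) = 0 at -11/8: a square-root (algebraic, two-sheeted) branch point; the remaining terms are analytic or single-valued there.

The point is an algebraic (square-root) branch point.


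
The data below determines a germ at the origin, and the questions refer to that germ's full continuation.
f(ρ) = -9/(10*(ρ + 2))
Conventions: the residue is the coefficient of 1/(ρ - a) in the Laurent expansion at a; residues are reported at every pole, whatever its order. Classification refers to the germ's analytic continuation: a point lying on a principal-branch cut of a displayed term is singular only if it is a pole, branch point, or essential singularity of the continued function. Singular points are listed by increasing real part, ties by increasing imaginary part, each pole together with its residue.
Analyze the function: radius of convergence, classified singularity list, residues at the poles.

Radius of convergence at 0: 2.
At -2: a pole of order 1; residue -9/10.

Denominator factor (ρ + 2): pole of order 1 at -2, modulus 2.
The radius of convergence is the smallest modulus among the singular points: 2.
At the order-1 pole -2 set g(ρ) = (ρ - (-2))*f(ρ) = -9/10.
Simple pole: residue = g(a) at a = -2, which is -9/10.


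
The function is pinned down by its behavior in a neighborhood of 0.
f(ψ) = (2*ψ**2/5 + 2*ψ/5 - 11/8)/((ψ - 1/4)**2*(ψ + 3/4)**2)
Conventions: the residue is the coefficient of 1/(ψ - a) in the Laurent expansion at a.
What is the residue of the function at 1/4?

The residue is 31/10.

At the order-2 pole 1/4 set g(ψ) = (ψ - (1/4))^2*f(ψ) = (2*ψ**2/5 + 2*ψ/5 - 11/8)/(ψ + 3/4)**2.
Order-2 pole: residue = g'(a); g'(1/4) = 31/10, so the residue is 31/10.


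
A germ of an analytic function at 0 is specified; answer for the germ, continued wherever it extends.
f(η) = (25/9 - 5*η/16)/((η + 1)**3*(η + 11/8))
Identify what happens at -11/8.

The denominator factor η + 11/8 vanishes at -11/8 and appears to the power 1; the numerator there equals 3695/1152, nonzero, and no other factor vanishes.
Hence a pole whose order is the multiplicity, 1.

The point is a pole of order 1.


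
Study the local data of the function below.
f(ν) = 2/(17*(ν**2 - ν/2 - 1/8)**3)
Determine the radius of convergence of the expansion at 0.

Denominator factor (ν**2 - ν/2 - 1/8)^3: discriminant 3/4, real irrational roots 1/4 + (1/4)*sqrt(3) and 1/4 - (1/4)*sqrt(3); poles of order 3, moduli 1/4 + (1/4)*sqrt(3) and -1/4 + (1/4)*sqrt(3).
The radius of convergence is the smallest modulus among the singular points: -1/4 + (1/4)*sqrt(3).

The radius of convergence is -1/4 + (1/4)*sqrt(3).


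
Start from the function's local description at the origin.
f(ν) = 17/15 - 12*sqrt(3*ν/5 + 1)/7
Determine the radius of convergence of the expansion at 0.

The radius of convergence is 5/3.

Branch term (-12/7)*sqrt(1 - ν/(-5/3)): its argument vanishes at ν = -5/3, a square-root branch point, modulus 5/3.
The radius of convergence is the smallest modulus among the singular points: 5/3.


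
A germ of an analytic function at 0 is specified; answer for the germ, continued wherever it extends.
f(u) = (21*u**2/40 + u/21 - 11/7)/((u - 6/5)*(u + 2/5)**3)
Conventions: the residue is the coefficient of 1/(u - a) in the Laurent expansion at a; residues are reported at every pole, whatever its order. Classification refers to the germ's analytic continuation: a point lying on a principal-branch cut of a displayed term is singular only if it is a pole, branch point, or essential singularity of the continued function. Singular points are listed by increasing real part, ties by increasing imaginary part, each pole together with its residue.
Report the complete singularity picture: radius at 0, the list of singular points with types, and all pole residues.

Denominator factor (u - 6/5): pole of order 1 at 6/5, modulus 6/5.
Denominator factor (u + 2/5)^3: pole of order 3 at -2/5, modulus 2/5.
The radius of convergence is the smallest modulus among the singular points: 2/5.
At the order-3 pole -2/5 set g(u) = (u - (-2/5))^3*f(u) = (21*u**2/40 + u/21 - 11/7)/(u - 6/5).
Order-3 pole: residue = g''(a)/2; g''(-2/5) = 1327/3584, so the residue is 1327/7168.
At the order-1 pole 6/5 set g(u) = (u - (6/5))*f(u) = (21*u**2/40 + u/21 - 11/7)/(u + 2/5)**3.
Simple pole: residue = g(a) at a = 6/5, which is -1327/7168.
List the singular points by increasing real part (a conjugate pair: the negative imaginary part first).

Radius of convergence at 0: 2/5.
At -2/5: a pole of order 3; residue 1327/7168.
At 6/5: a pole of order 1; residue -1327/7168.


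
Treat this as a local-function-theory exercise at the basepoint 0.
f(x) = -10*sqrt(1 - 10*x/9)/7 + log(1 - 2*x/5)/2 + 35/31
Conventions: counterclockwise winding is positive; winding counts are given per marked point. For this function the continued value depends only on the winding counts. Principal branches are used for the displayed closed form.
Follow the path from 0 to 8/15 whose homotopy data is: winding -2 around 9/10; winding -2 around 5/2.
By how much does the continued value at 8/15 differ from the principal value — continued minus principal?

Continued minus principal equals -(2)*pi*i.

The rational part is single-valued and drops out of the difference; each branch term changes only by its own monodromy.
(-10/7)*sqrt(1 - x/(9/10)): winding -2 is even, the square root returns to the same sheet, contribution 0.
(1/2)*log(1 - x/(5/2)): each positive loop around 5/2 adds 2*pi*i to the log, so winding -2 contributes (1/2)*(-2)*2*pi*i = -(2)*pi*i.
Summing the contributions at x = 8/15 gives -(2)*pi*i.


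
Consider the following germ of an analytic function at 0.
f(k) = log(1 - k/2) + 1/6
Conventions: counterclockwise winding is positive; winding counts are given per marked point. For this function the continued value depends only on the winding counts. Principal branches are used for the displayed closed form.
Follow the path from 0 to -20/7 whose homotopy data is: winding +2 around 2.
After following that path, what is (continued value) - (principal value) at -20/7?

The rational part is single-valued and drops out of the difference; each branch term changes only by its own monodromy.
(1)*log(1 - k/(2)): each positive loop around 2 adds 2*pi*i to the log, so winding +2 contributes (1)*(2)*2*pi*i = (4)*pi*i.
Summing the contributions at k = -20/7 gives (4)*pi*i.

Continued minus principal equals (4)*pi*i.


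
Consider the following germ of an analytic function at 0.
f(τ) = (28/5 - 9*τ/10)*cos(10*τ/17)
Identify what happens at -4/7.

There is no denominator, hence no pole anywhere.
The factor cos(10*τ/17) is entire.
So the germ continues analytically to -4/7.

The point is a regular point.


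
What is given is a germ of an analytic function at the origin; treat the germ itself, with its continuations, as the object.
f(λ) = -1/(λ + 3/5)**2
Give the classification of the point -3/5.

The point is a pole of order 2.

The denominator factor λ + 3/5 vanishes at -3/5 and appears to the power 2; the numerator there equals -1, nonzero, and no other factor vanishes.
Hence a pole whose order is the multiplicity, 2.


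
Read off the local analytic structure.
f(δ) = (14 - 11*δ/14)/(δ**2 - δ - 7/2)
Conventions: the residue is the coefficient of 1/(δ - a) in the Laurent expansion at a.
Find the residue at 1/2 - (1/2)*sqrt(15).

The factor δ**2 - δ - 7/2 splits as (δ - a)(δ - a') with a = 1/2 - (1/2)*sqrt(15), a' = 1/2 + (1/2)*sqrt(15). At the order-1 pole a set g(δ) = (δ - a)*f(δ) = [14 - 11*δ/14] / (δ - a').
Simple pole: residue = g(a) at a = 1/2 - (1/2)*sqrt(15), which is -11/28 - (127/140)*sqrt(15).

The residue is -11/28 - (127/140)*sqrt(15).


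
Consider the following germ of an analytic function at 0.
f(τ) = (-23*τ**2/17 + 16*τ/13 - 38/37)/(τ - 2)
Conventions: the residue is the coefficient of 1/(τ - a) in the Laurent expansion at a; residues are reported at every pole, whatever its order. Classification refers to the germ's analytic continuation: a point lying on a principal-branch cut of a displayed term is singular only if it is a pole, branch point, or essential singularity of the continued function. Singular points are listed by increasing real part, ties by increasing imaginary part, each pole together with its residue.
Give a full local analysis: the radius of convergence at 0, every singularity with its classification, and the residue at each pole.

Denominator factor (τ - 2): pole of order 1 at 2, modulus 2.
The radius of convergence is the smallest modulus among the singular points: 2.
At the order-1 pole 2 set g(τ) = (τ - (2))*f(τ) = -23*τ**2/17 + 16*τ/13 - 38/37.
Simple pole: residue = g(a) at a = 2, which is -32522/8177.

Radius of convergence at 0: 2.
At 2: a pole of order 1; residue -32522/8177.


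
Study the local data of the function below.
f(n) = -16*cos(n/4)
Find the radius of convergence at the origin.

The radius of convergence is infinite.

The factor cos(n/4) is entire and contributes no finite singular point.
The polynomial part has no poles.
No finite singular points: the Taylor series at 0 converges everywhere.


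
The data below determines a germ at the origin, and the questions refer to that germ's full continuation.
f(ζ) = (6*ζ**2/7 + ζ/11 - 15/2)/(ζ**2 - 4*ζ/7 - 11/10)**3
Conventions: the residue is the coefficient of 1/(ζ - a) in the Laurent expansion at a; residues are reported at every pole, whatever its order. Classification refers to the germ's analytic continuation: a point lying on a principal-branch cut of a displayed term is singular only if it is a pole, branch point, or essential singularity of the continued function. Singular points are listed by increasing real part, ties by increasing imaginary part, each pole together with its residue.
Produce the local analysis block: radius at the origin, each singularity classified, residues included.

Denominator factor (ζ**2 - 4*ζ/7 - 11/10)^3: discriminant 1158/245, real irrational roots 2/7 + (1/70)*sqrt(5790) and 2/7 - (1/70)*sqrt(5790); poles of order 3, moduli 2/7 + (1/70)*sqrt(5790) and -2/7 + (1/70)*sqrt(5790).
The radius of convergence is the smallest modulus among the singular points: -2/7 + (1/70)*sqrt(5790).
The factor ζ**2 - 4*ζ/7 - 11/10 splits as (ζ - a)(ζ - a') with a = 2/7 - (1/70)*sqrt(5790), a' = 2/7 + (1/70)*sqrt(5790). At the order-3 pole a set g(ζ) = (ζ - a)^3*f(ζ) = [6*ζ**2/7 + ζ/11 - 15/2] / (ζ - a')^3.
Order-3 pole: residue = g''(a)/2; g''(2/7 - (1/70)*sqrt(5790)) = (71562785/2846866572)*sqrt(5790), so the residue is (71562785/5693733144)*sqrt(5790).
The factor ζ**2 - 4*ζ/7 - 11/10 splits as (ζ - a)(ζ - a') with a = 2/7 + (1/70)*sqrt(5790), a' = 2/7 - (1/70)*sqrt(5790). At the order-3 pole a set g(ζ) = (ζ - a)^3*f(ζ) = [6*ζ**2/7 + ζ/11 - 15/2] / (ζ - a')^3.
Order-3 pole: residue = g''(a)/2; g''(2/7 + (1/70)*sqrt(5790)) = -(71562785/2846866572)*sqrt(5790), so the residue is -(71562785/5693733144)*sqrt(5790).
List the singular points by increasing real part (a conjugate pair: the negative imaginary part first).

Radius of convergence at 0: -2/7 + (1/70)*sqrt(5790).
At 2/7 - (1/70)*sqrt(5790): a pole of order 3; residue (71562785/5693733144)*sqrt(5790).
At 2/7 + (1/70)*sqrt(5790): a pole of order 3; residue -(71562785/5693733144)*sqrt(5790).


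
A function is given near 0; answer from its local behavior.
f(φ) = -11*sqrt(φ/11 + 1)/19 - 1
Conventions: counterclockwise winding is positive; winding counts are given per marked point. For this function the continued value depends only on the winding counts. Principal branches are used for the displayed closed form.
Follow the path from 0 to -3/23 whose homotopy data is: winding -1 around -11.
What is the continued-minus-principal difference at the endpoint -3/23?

Continued minus principal equals (10/437)*sqrt(2530).

The rational part is single-valued and drops out of the difference; each branch term changes only by its own monodromy.
(-11/19)*sqrt(1 - φ/(-11)): winding -1 is odd, the square root flips sign, contributing -2*(-11/19)*sqrt(1 - (-3/23)/(-11)) = -2*(-11/19)*sqrt(250/253) = (10/437)*sqrt(2530).
Summing the contributions at φ = -3/23 gives (10/437)*sqrt(2530).


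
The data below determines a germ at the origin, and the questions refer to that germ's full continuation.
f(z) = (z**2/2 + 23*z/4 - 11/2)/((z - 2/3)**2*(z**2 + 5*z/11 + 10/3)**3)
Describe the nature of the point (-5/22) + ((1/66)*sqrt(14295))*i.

The point is a pole of order 3.

The denominator factor z**2 + 5*z/11 + 10/3 vanishes at (-5/22) + ((1/66)*sqrt(14295))*i and appears to the power 3; the numerator there equals (-24457/2904) + ((81/968)*sqrt(14295))*i, nonzero, and no other factor vanishes.
Hence a pole whose order is the multiplicity, 3.


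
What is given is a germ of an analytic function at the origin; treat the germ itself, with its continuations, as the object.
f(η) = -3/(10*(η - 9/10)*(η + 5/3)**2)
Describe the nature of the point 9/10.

The denominator factor η - 9/10 vanishes at 9/10 and appears to the power 1; the numerator there equals -3/10, nonzero, and no other factor vanishes.
Hence a pole whose order is the multiplicity, 1.

The point is a pole of order 1.


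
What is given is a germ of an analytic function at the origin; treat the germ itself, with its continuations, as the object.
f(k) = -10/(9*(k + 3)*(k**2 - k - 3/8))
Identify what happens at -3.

The denominator factor k + 3 vanishes at -3 and appears to the power 1; the numerator there equals -10/9, nonzero, and no other factor vanishes.
Hence a pole whose order is the multiplicity, 1.

The point is a pole of order 1.


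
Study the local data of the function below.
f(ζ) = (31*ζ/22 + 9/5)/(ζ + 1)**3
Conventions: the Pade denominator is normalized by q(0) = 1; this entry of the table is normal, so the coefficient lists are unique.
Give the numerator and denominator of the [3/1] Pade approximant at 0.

Taylor coefficients needed (expand at 0): a_0 = 9/5, a_1 = -439/110, a_2 = 723/110, a_3 = -105/11, a_4 = 142/11.
Write the denominator as Q(ζ) = 1 + q1*ζ. Requiring Q*f - P = O(ζ^5) with deg P <= 3 kills the coefficients of ζ^4..ζ^4 in Q*f:
  ζ^4: a_4 + q1*a_3 = 0, i.e. 142/11 + (-105/11)*q1 = 0.
Solving this linear system: q1 = 142/105.
The numerator is Q*f truncated at degree 3: P0 = a_0 = 9/5; P1 = a_1 + q1*a_0 = -5993/3850; P2 = a_2 + q1*a_1 = 13577/11550; P3 = a_3 + q1*a_2 = -1264/1925.

The Pade approximant has numerator coefficients [9/5, -5993/3850, 13577/11550, -1264/1925]; denominator coefficients [1, 142/105].


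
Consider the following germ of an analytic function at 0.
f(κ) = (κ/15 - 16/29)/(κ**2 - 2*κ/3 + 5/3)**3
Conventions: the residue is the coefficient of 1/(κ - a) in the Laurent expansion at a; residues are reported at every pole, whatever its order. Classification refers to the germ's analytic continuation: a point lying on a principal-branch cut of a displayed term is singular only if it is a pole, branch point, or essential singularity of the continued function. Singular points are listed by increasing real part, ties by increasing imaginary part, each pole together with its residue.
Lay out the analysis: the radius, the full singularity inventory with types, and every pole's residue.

Radius of convergence at 0: (1/3)*sqrt(15).
At (1/3) - ((1/3)*sqrt(14))*i: a pole of order 3; residue -((55971/6366080)*sqrt(14))*i.
At (1/3) + ((1/3)*sqrt(14))*i: a pole of order 3; residue ((55971/6366080)*sqrt(14))*i.

Denominator factor (κ**2 - 2*κ/3 + 5/3)^3: discriminant -56/9, complex-conjugate roots (1/3) + ((1/3)*sqrt(14))*i and (1/3) - ((1/3)*sqrt(14))*i; poles of order 3, moduli (1/3)*sqrt(15) and (1/3)*sqrt(15).
The radius of convergence is the smallest modulus among the singular points: (1/3)*sqrt(15).
The factor κ**2 - 2*κ/3 + 5/3 splits as (κ - a)(κ - a') with a = (1/3) - ((1/3)*sqrt(14))*i, a' = (1/3) + ((1/3)*sqrt(14))*i. At the order-3 pole a set g(κ) = (κ - a)^3*f(κ) = [κ/15 - 16/29] / (κ - a')^3.
Order-3 pole: residue = g''(a)/2; g''((1/3) - ((1/3)*sqrt(14))*i) = -((55971/3183040)*sqrt(14))*i, so the residue is -((55971/6366080)*sqrt(14))*i.
The factor κ**2 - 2*κ/3 + 5/3 splits as (κ - a)(κ - a') with a = (1/3) + ((1/3)*sqrt(14))*i, a' = (1/3) - ((1/3)*sqrt(14))*i. At the order-3 pole a set g(κ) = (κ - a)^3*f(κ) = [κ/15 - 16/29] / (κ - a')^3.
Order-3 pole: residue = g''(a)/2; g''((1/3) + ((1/3)*sqrt(14))*i) = ((55971/3183040)*sqrt(14))*i, so the residue is ((55971/6366080)*sqrt(14))*i.
List the singular points by increasing real part (a conjugate pair: the negative imaginary part first).
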